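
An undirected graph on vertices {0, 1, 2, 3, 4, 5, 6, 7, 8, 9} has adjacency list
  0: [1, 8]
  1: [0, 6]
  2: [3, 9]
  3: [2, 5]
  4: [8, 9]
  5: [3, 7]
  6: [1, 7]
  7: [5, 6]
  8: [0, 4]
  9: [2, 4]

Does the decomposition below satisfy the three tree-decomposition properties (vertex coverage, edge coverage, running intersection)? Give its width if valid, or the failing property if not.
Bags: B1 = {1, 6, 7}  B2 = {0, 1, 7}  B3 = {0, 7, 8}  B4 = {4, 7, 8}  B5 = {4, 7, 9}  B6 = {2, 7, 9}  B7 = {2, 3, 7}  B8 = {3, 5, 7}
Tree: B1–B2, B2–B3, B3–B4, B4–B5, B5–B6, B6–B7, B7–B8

Yes; width 2.

Every vertex of G appears in some bag (union = {0, 1, 2, 3, 4, 5, 6, 7, 8, 9}); every edge is covered by a bag; and for each vertex v the set of bags containing v is connected in the bag tree. The decomposition is therefore valid. The largest bag has 3 vertices, so the width is 2.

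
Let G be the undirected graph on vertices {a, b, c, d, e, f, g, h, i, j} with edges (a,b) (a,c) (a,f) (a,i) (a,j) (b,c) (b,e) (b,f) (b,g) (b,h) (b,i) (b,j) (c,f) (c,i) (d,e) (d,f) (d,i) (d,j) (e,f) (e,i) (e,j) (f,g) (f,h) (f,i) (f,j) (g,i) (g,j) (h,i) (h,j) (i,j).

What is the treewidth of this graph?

4

A width-4 tree decomposition is:
Bags: B1 = {b, e, f, i, j}  B2 = {a, b, f, i, j}  B3 = {a, b, c, f, i}  B4 = {d, e, f, i, j}  B5 = {b, f, h, i, j}  B6 = {b, f, g, i, j}
Tree: B1–B2, B2–B3, B1–B4, B2–B5, B2–B6
Each bag holds 5 vertices, so the decomposition has width 4, which upper-bounds the treewidth. On the other hand G contains the 5-clique {d, e, f, i, j}. A clique must lie in a single bag of any decomposition, so no decomposition can have width below 4. Combining the bounds, tw(G) = 4.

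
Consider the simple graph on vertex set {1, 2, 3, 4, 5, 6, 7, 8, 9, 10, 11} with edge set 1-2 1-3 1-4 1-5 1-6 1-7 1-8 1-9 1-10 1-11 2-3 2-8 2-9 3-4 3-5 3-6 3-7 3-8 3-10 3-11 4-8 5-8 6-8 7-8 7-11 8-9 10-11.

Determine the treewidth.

3

A width-3 tree decomposition is:
Bags: B1 = {1, 3, 4, 8}  B2 = {1, 2, 3, 8}  B3 = {1, 3, 5, 8}  B4 = {1, 3, 7, 8}  B5 = {1, 2, 8, 9}  B6 = {1, 3, 6, 8}  B7 = {1, 3, 7, 11}  B8 = {1, 3, 10, 11}
Tree: B1–B2, B2–B3, B1–B4, B2–B5, B4–B6, B4–B7, B7–B8
Every bag has size at most 4, so the width is 4 − 1 = 3 and tw(G) ≤ 3. For the lower bound, the 4 vertices {1, 2, 8, 9} are pairwise adjacent, and any tree decomposition puts a clique entirely inside one bag — forcing width ≥ 3. Hence tw(G) = 3 exactly.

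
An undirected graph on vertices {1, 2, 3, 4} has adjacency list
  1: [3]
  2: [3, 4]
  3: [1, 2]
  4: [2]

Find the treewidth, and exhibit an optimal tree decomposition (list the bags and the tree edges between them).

Treewidth 1.
One optimal decomposition is:
Bags: B1 = {1, 3}  B2 = {2, 3}  B3 = {2, 4}
Tree: B1–B2, B2–B3

The largest bag has 2 vertices, giving width 1; this decomposition certifies tw(G) ≤ 1. G has an edge, so its treewidth is at least 1. Therefore the treewidth is 1.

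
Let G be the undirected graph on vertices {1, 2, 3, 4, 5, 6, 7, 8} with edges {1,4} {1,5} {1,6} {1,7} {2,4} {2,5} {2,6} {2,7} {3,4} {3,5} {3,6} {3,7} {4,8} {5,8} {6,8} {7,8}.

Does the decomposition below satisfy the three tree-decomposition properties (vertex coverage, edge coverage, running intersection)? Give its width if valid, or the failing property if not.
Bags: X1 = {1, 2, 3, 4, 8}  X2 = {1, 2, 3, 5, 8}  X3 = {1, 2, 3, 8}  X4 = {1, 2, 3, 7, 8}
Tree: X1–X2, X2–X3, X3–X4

No — vertex 6 appears in no bag.

A tree decomposition must satisfy three properties: every vertex lies in some bag; for every edge, both endpoints lie together in some bag; and for every vertex, the bags containing it form a connected subtree. Here vertex 6 appears in no bag, so the decomposition is invalid.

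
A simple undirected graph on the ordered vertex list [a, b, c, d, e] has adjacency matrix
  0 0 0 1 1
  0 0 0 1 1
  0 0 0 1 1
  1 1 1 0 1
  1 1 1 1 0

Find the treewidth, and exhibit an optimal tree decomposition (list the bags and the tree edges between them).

Treewidth 2.
One such decomposition:
Bags: B1 = {b, d, e}  B2 = {a, d, e}  B3 = {c, d, e}
Tree: B1–B2, B1–B3

Every bag has size at most 3, so the width is 3 − 1 = 2 and tw(G) ≤ 2. For the lower bound, the 3 vertices {c, d, e} are pairwise adjacent, and any tree decomposition puts a clique entirely inside one bag — forcing width ≥ 2. Therefore the treewidth is 2.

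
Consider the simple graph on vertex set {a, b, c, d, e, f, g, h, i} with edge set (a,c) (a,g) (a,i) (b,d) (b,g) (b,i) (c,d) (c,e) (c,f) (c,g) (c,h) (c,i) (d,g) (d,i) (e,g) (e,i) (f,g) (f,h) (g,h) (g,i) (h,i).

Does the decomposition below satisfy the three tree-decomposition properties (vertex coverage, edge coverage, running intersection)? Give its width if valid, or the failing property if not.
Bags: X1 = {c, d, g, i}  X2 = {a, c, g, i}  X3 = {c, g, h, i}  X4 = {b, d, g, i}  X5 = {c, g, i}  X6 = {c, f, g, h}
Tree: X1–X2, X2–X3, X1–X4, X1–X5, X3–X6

A tree decomposition must satisfy three properties: every vertex lies in some bag; for every edge, both endpoints lie together in some bag; and for every vertex, the bags containing it form a connected subtree. Here vertex e appears in no bag, so the decomposition is invalid.

No — vertex e appears in no bag.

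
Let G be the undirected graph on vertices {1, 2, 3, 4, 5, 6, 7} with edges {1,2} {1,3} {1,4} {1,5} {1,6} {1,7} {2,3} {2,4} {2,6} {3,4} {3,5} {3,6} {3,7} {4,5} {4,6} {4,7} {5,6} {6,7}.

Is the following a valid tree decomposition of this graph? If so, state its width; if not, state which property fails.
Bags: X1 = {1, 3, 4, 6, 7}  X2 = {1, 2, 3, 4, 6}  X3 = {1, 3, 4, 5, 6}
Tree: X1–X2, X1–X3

Yes; width 4.

Checking the three conditions: (i) the bags cover all of {1, 2, 3, 4, 5, 6, 7}; (ii) for each edge, some bag contains both endpoints; (iii) the bags containing any fixed vertex form a subtree. All hold, so the decomposition is valid with width 5 − 1 = 4.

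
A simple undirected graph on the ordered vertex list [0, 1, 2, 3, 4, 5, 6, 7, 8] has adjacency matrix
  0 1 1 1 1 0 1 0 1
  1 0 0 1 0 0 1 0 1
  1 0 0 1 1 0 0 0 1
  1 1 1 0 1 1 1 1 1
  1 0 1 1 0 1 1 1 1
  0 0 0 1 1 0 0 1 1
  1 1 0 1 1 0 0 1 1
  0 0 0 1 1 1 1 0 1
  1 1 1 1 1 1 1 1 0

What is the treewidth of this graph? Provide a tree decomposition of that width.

Every bag has size at most 5, so the width is 5 − 1 = 4 and tw(G) ≤ 4. For the lower bound, the 5 vertices {0, 1, 3, 6, 8} are pairwise adjacent, and any tree decomposition puts a clique entirely inside one bag — forcing width ≥ 4. Combining the bounds, tw(G) = 4.

Treewidth 4.
One such decomposition:
Bags: B1 = {3, 4, 6, 7, 8}  B2 = {0, 3, 4, 6, 8}  B3 = {0, 2, 3, 4, 8}  B4 = {3, 4, 5, 7, 8}  B5 = {0, 1, 3, 6, 8}
Tree: B1–B2, B2–B3, B1–B4, B2–B5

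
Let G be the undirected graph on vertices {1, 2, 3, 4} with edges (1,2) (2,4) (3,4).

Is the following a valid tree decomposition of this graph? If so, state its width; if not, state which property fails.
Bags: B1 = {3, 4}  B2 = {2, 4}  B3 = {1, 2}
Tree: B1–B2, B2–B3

Vertex coverage: the bags together contain {1, 2, 3, 4}, the full vertex set. Edge coverage: each edge of G has both endpoints in at least one bag. Running intersection: for every vertex, the bags containing it form a connected subtree. All three properties hold, so this is a valid tree decomposition of width max|bag| − 1 = 1, and hence tw(G) ≤ 1.

Yes; width 1.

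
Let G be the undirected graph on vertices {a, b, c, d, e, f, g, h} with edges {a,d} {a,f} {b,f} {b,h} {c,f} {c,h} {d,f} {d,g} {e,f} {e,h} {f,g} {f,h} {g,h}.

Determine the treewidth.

A width-2 tree decomposition is:
Bags: B1 = {d, f, g}  B2 = {a, d, f}  B3 = {f, g, h}  B4 = {b, f, h}  B5 = {e, f, h}  B6 = {c, f, h}
Tree: B1–B2, B1–B3, B3–B4, B4–B5, B4–B6
Each bag holds 3 vertices, so the decomposition has width 2, which upper-bounds the treewidth. For the lower bound, the 3 vertices {d, f, g} are pairwise adjacent, and any tree decomposition puts a clique entirely inside one bag — forcing width ≥ 2. Hence tw(G) = 2 exactly.

2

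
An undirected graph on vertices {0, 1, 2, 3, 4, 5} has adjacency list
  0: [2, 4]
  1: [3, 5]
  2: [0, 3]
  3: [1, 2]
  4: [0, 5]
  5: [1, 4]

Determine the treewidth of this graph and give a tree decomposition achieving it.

Each bag holds 3 vertices, so the decomposition has width 2, which upper-bounds the treewidth. The edges 4–0–2–3–1–5–4 form a cycle, so G is not a tree and its treewidth is at least 2. Therefore the treewidth is 2.

Treewidth 2.
One optimal decomposition is:
Bags: B1 = {0, 2, 4}  B2 = {2, 3, 4}  B3 = {1, 3, 4}  B4 = {1, 4, 5}
Tree: B1–B2, B2–B3, B3–B4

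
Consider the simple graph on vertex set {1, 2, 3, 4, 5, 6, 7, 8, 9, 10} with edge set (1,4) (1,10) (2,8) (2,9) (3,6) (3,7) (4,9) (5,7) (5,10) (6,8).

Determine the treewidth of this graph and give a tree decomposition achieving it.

Treewidth 2.
One such decomposition:
Bags: B1 = {3, 6, 8}  B2 = {2, 3, 8}  B3 = {2, 3, 9}  B4 = {3, 4, 9}  B5 = {1, 3, 4}  B6 = {1, 3, 10}  B7 = {3, 5, 10}  B8 = {3, 5, 7}
Tree: B1–B2, B2–B3, B3–B4, B4–B5, B5–B6, B6–B7, B7–B8

Every bag has size at most 3, so the width is 3 − 1 = 2 and tw(G) ≤ 2. Since 3–6–8–2–9–4–1–10–5–7–3 is a cycle in G, G is not acyclic. Forests are exactly the graphs of treewidth ≤ 1, so tw(G) ≥ 2. The upper and lower bounds meet at 2, so that is the treewidth.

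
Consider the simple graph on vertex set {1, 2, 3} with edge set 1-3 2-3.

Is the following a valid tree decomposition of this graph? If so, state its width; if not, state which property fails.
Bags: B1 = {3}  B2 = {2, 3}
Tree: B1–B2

A tree decomposition must satisfy three properties: every vertex lies in some bag; for every edge, both endpoints lie together in some bag; and for every vertex, the bags containing it form a connected subtree. Here vertex 1 appears in no bag, so the decomposition is invalid.

No — vertex 1 appears in no bag.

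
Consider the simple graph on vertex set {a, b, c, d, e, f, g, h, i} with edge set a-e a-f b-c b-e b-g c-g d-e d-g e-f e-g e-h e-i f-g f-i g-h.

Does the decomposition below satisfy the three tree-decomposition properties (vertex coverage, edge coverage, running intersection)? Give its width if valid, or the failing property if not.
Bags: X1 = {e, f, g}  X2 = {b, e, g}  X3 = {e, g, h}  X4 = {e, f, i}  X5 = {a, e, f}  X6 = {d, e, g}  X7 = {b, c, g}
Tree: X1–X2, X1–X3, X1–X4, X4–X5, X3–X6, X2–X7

Checking the three conditions: (i) the bags cover all of {a, b, c, d, e, f, g, h, i}; (ii) for each edge, some bag contains both endpoints; (iii) the bags containing any fixed vertex form a subtree. All hold, so the decomposition is valid with width 3 − 1 = 2.

Yes; width 2.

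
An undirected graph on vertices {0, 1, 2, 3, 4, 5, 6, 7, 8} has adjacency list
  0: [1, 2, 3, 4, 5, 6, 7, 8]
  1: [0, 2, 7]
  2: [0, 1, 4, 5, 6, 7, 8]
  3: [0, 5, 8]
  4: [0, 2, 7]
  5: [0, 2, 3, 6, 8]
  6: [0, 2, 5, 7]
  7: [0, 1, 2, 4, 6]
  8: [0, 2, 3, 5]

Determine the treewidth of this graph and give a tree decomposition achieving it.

Treewidth 3.
One optimal decomposition is:
Bags: B1 = {0, 2, 5, 6}  B2 = {0, 2, 5, 8}  B3 = {0, 2, 6, 7}  B4 = {0, 3, 5, 8}  B5 = {0, 2, 4, 7}  B6 = {0, 1, 2, 7}
Tree: B1–B2, B1–B3, B2–B4, B3–B5, B3–B6

The largest bag has 4 vertices, giving width 3; this decomposition certifies tw(G) ≤ 3. Conversely, {0, 2, 5, 8} is a clique of size 4, and the vertices of any clique must share a bag in every tree decomposition; so some bag has ≥ 4 vertices and tw(G) ≥ 3. Therefore the treewidth is 3.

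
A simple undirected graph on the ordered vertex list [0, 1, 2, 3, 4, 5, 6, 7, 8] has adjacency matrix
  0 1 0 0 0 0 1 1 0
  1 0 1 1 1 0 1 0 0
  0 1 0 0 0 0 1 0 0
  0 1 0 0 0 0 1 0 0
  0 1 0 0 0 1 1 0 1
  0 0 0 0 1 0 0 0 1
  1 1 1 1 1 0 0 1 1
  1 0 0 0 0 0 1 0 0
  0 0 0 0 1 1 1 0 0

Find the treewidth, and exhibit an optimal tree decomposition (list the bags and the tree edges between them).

The largest bag has 3 vertices, giving width 2; this decomposition certifies tw(G) ≤ 2. Conversely, {4, 5, 8} is a clique of size 3, and the vertices of any clique must share a bag in every tree decomposition; so some bag has ≥ 3 vertices and tw(G) ≥ 2. Combining the bounds, tw(G) = 2.

Treewidth 2.
One such decomposition:
Bags: B1 = {0, 1, 6}  B2 = {1, 4, 6}  B3 = {0, 6, 7}  B4 = {1, 2, 6}  B5 = {4, 6, 8}  B6 = {4, 5, 8}  B7 = {1, 3, 6}
Tree: B1–B2, B1–B3, B2–B4, B2–B5, B5–B6, B1–B7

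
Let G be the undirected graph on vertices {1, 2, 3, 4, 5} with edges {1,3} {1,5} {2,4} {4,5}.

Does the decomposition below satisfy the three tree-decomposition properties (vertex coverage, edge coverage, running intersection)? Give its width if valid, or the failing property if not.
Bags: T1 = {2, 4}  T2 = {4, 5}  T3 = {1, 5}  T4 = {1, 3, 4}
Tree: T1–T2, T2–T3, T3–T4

A tree decomposition must satisfy three properties: every vertex lies in some bag; for every edge, both endpoints lie together in some bag; and for every vertex, the bags containing it form a connected subtree. Here bags containing vertex 4 are not connected in the tree, so the decomposition is invalid.

No — bags containing vertex 4 are not connected in the tree.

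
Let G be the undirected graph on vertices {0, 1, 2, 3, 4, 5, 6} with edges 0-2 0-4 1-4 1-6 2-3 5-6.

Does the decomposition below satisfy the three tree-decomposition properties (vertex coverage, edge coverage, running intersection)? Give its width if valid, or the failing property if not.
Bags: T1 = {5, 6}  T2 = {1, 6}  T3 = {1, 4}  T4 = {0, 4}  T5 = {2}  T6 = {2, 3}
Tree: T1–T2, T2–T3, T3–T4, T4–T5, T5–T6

No — edge (0,2) lies in no bag.

A tree decomposition must satisfy three properties: every vertex lies in some bag; for every edge, both endpoints lie together in some bag; and for every vertex, the bags containing it form a connected subtree. Here edge (0,2) lies in no bag, so the decomposition is invalid.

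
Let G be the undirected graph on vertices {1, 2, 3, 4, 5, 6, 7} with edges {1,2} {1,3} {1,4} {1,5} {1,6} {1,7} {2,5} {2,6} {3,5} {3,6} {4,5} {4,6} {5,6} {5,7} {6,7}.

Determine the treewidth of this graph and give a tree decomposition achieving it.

Each bag holds 4 vertices, so the decomposition has width 3, which upper-bounds the treewidth. On the other hand G contains the 4-clique {1, 2, 5, 6}. A clique must lie in a single bag of any decomposition, so no decomposition can have width below 3. The upper and lower bounds meet at 3, so that is the treewidth.

Treewidth 3.
One such decomposition:
Bags: B1 = {1, 3, 5, 6}  B2 = {1, 2, 5, 6}  B3 = {1, 4, 5, 6}  B4 = {1, 5, 6, 7}
Tree: B1–B2, B1–B3, B2–B4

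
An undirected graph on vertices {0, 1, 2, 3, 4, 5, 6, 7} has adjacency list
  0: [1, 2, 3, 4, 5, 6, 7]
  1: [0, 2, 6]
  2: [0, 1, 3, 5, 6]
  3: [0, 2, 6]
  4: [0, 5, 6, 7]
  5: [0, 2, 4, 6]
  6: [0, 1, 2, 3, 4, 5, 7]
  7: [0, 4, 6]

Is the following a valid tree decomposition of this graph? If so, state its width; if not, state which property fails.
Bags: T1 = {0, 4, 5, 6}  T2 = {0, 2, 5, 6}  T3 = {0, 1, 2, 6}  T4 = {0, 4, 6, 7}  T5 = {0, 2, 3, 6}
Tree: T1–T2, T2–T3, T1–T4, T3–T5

Every vertex of G appears in some bag (union = {0, 1, 2, 3, 4, 5, 6, 7}); every edge is covered by a bag; and for each vertex v the set of bags containing v is connected in the bag tree. The decomposition is therefore valid. The largest bag has 4 vertices, so the width is 3.

Yes; width 3.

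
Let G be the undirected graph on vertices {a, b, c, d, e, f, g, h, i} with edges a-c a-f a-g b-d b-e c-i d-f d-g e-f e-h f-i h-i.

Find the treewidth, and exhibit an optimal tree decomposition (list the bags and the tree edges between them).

Treewidth 3.
Bags: B1 = {a, c, g, i}  B2 = {a, f, g, i}  B3 = {d, f, g, i}  B4 = {d, f, h, i}  B5 = {d, e, f, h}  B6 = {b, d, e, h}
Tree: B1–B2, B2–B3, B3–B4, B4–B5, B5–B6

Each bag holds 4 vertices, so the decomposition has width 3, which upper-bounds the treewidth. For the lower bound: the 4 vertex sets {a,c,g}, {i}, {f}, {b,d,e,h} are disjoint, each induces a connected subgraph, and every pair is joined by at least one edge of G. Contracting each set to a single vertex therefore yields K_{4} as a minor, and since treewidth is minor-monotone, tw(G) ≥ tw(K_{4}) = 3. Therefore the treewidth is 3.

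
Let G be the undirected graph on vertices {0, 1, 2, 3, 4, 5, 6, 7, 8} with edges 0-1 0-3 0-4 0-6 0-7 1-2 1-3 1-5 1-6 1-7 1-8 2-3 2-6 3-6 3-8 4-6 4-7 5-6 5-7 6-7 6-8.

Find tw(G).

3

A width-3 tree decomposition is:
Bags: B1 = {0, 1, 3, 6}  B2 = {0, 1, 6, 7}  B3 = {0, 4, 6, 7}  B4 = {1, 2, 3, 6}  B5 = {1, 5, 6, 7}  B6 = {1, 3, 6, 8}
Tree: B1–B2, B2–B3, B1–B4, B2–B5, B1–B6
Each bag holds 4 vertices, so the decomposition has width 3, which upper-bounds the treewidth. On the other hand G contains the 4-clique {0, 1, 3, 6}. A clique must lie in a single bag of any decomposition, so no decomposition can have width below 3. The upper and lower bounds meet at 3, so that is the treewidth.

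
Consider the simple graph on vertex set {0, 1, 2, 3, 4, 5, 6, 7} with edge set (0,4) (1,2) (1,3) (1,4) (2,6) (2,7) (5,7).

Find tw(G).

A width-1 tree decomposition is:
Bags: B1 = {1, 3}  B2 = {1, 2}  B3 = {1, 4}  B4 = {0, 4}  B5 = {2, 7}  B6 = {2, 6}  B7 = {5, 7}
Tree: B1–B2, B1–B3, B3–B4, B2–B5, B5–B6, B5–B7
Every bag has size at most 2, so the width is 2 − 1 = 1 and tw(G) ≤ 1. G has an edge, so its treewidth is at least 1. The upper and lower bounds meet at 1, so that is the treewidth.

1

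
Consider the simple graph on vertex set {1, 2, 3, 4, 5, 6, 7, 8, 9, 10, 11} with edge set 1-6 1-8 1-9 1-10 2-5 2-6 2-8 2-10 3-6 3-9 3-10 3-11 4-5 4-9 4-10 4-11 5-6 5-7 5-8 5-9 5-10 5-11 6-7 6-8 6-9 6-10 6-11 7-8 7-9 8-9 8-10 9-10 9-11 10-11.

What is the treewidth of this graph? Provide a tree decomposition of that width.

Treewidth 4.
One such decomposition:
Bags: B1 = {5, 6, 8, 9, 10}  B2 = {5, 6, 9, 10, 11}  B3 = {3, 6, 9, 10, 11}  B4 = {2, 5, 6, 8, 10}  B5 = {4, 5, 9, 10, 11}  B6 = {1, 6, 8, 9, 10}  B7 = {5, 6, 7, 8, 9}
Tree: B1–B2, B2–B3, B1–B4, B2–B5, B1–B6, B1–B7

Every bag has size at most 5, so the width is 5 − 1 = 4 and tw(G) ≤ 4. For the lower bound, the 5 vertices {4, 5, 9, 10, 11} are pairwise adjacent, and any tree decomposition puts a clique entirely inside one bag — forcing width ≥ 4. The upper and lower bounds meet at 4, so that is the treewidth.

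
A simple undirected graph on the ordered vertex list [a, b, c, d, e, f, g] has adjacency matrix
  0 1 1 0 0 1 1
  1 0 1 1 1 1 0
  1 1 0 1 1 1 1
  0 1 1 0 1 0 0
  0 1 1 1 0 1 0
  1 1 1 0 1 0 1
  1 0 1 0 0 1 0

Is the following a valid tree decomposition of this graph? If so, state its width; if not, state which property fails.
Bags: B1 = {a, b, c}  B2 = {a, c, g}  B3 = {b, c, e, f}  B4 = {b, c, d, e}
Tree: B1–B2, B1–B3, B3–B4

No — edge (f,a) lies in no bag.

A tree decomposition must satisfy three properties: every vertex lies in some bag; for every edge, both endpoints lie together in some bag; and for every vertex, the bags containing it form a connected subtree. Here edge (f,a) lies in no bag, so the decomposition is invalid.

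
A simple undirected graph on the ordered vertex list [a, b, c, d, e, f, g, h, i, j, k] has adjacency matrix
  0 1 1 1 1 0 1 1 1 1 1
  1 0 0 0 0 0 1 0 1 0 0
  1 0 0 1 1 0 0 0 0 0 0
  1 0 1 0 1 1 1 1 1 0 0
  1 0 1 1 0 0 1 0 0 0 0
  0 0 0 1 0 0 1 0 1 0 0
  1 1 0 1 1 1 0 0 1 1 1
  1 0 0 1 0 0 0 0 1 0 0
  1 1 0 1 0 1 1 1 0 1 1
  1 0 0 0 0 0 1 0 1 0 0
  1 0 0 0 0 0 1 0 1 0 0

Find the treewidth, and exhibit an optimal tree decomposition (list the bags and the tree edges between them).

Treewidth 3.
Bags: B1 = {a, d, e, g}  B2 = {a, d, g, i}  B3 = {a, g, i, j}  B4 = {a, b, g, i}  B5 = {a, d, h, i}  B6 = {a, c, d, e}  B7 = {d, f, g, i}  B8 = {a, g, i, k}
Tree: B1–B2, B2–B3, B2–B4, B2–B5, B1–B6, B2–B7, B4–B8

Each bag holds 4 vertices, so the decomposition has width 3, which upper-bounds the treewidth. Conversely, {a, d, e, g} is a clique of size 4, and the vertices of any clique must share a bag in every tree decomposition; so some bag has ≥ 4 vertices and tw(G) ≥ 3. Therefore the treewidth is 3.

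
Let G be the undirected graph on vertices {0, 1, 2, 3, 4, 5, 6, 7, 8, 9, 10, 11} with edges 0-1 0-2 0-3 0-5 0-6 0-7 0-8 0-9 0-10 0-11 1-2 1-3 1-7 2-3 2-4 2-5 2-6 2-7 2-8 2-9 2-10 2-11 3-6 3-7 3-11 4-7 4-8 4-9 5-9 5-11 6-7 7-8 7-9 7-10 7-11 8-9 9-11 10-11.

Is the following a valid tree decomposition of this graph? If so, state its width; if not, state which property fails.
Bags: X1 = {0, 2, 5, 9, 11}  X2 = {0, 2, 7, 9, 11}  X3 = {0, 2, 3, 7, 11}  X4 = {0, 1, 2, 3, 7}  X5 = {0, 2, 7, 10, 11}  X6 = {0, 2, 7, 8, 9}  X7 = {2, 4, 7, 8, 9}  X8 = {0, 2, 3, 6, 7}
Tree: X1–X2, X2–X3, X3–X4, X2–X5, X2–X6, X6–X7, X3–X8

Yes; width 4.

Checking the three conditions: (i) the bags cover all of {0, 1, 2, 3, 4, 5, 6, 7, 8, 9, 10, 11}; (ii) for each edge, some bag contains both endpoints; (iii) the bags containing any fixed vertex form a subtree. All hold, so the decomposition is valid with width 5 − 1 = 4.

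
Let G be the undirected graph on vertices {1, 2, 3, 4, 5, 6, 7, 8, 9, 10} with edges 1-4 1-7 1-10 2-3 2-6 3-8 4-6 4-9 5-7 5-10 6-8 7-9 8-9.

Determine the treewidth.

A width-2 tree decomposition is:
Bags: B1 = {2, 3, 8}  B2 = {2, 6, 8}  B3 = {6, 8, 9}  B4 = {4, 6, 9}  B5 = {4, 7, 9}  B6 = {1, 4, 7}  B7 = {1, 5, 7}  B8 = {1, 5, 10}
Tree: B1–B2, B2–B3, B3–B4, B4–B5, B5–B6, B6–B7, B7–B8
The largest bag has 3 vertices, giving width 2; this decomposition certifies tw(G) ≤ 2. Since 3–2–6–8–3 is a cycle in G, G is not acyclic. Forests are exactly the graphs of treewidth ≤ 1, so tw(G) ≥ 2. Hence tw(G) = 2 exactly.

2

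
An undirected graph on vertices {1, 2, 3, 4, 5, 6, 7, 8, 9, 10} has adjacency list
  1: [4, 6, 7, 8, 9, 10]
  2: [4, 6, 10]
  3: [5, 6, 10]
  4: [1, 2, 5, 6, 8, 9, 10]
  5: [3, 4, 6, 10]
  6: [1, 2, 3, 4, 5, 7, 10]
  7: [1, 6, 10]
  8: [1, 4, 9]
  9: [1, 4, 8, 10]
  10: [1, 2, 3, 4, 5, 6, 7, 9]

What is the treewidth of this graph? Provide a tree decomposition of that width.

Treewidth 3.
One optimal decomposition is:
Bags: B1 = {1, 4, 9, 10}  B2 = {1, 4, 6, 10}  B3 = {2, 4, 6, 10}  B4 = {1, 4, 8, 9}  B5 = {1, 6, 7, 10}  B6 = {4, 5, 6, 10}  B7 = {3, 5, 6, 10}
Tree: B1–B2, B2–B3, B1–B4, B2–B5, B3–B6, B6–B7

Every bag has size at most 4, so the width is 4 − 1 = 3 and tw(G) ≤ 3. For the lower bound, the 4 vertices {1, 4, 8, 9} are pairwise adjacent, and any tree decomposition puts a clique entirely inside one bag — forcing width ≥ 3. Hence tw(G) = 3 exactly.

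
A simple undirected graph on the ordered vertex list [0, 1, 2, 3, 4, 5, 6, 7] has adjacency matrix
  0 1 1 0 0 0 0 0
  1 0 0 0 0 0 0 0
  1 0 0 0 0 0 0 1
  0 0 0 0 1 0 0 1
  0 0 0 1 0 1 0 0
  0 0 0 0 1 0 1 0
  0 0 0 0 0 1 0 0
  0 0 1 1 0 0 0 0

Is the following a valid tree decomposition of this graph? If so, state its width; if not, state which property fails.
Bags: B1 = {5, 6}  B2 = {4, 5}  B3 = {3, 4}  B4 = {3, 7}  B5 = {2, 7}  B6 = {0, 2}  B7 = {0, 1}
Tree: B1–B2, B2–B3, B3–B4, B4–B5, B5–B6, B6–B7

Yes; width 1.

Vertex coverage: the bags together contain {0, 1, 2, 3, 4, 5, 6, 7}, the full vertex set. Edge coverage: each edge of G has both endpoints in at least one bag. Running intersection: for every vertex, the bags containing it form a connected subtree. All three properties hold, so this is a valid tree decomposition of width max|bag| − 1 = 1, and hence tw(G) ≤ 1.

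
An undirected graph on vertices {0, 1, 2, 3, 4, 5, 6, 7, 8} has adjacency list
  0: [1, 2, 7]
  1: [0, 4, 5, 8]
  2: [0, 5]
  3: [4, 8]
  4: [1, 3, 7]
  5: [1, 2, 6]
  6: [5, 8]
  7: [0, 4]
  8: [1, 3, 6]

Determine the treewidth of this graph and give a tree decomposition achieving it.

Every bag has size at most 4, so the width is 4 − 1 = 3 and tw(G) ≤ 3. For the lower bound: the 4 vertex sets {2,5,6}, {0}, {1}, {3,4,7,8} are disjoint, each induces a connected subgraph, and every pair is joined by at least one edge of G. Contracting each set to a single vertex therefore yields K_{4} as a minor, and since treewidth is minor-monotone, tw(G) ≥ tw(K_{4}) = 3. Combining the bounds, tw(G) = 3.

Treewidth 3.
Bags: B1 = {0, 2, 5, 6}  B2 = {0, 1, 5, 6}  B3 = {0, 1, 6, 8}  B4 = {0, 1, 7, 8}  B5 = {1, 4, 7, 8}  B6 = {3, 4, 7, 8}
Tree: B1–B2, B2–B3, B3–B4, B4–B5, B5–B6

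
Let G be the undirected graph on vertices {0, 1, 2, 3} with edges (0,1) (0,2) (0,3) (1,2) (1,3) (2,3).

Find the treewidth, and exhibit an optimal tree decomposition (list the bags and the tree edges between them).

Treewidth 3.
One such decomposition:
Bags: B1 = {0, 1, 2, 3}
Tree: (single bag)

With just one bag of size 4, the width is 4 − 1 = 3, so tw(G) ≤ 3. For the lower bound, the 4 vertices {0, 1, 2, 3} are pairwise adjacent, and any tree decomposition puts a clique entirely inside one bag — forcing width ≥ 3. The upper and lower bounds meet at 3, so that is the treewidth.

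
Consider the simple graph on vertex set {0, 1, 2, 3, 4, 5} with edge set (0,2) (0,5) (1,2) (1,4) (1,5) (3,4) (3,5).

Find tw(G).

A width-2 tree decomposition is:
Bags: B1 = {0, 2, 5}  B2 = {1, 2, 5}  B3 = {1, 3, 5}  B4 = {1, 3, 4}
Tree: B1–B2, B2–B3, B3–B4
The largest bag has 3 vertices, giving width 2; this decomposition certifies tw(G) ≤ 2. For the lower bound, G contains the cycle 0–2–1–5–0, so G is not a forest; only forests have treewidth ≤ 1, hence tw(G) ≥ 2. Combining the bounds, tw(G) = 2.

2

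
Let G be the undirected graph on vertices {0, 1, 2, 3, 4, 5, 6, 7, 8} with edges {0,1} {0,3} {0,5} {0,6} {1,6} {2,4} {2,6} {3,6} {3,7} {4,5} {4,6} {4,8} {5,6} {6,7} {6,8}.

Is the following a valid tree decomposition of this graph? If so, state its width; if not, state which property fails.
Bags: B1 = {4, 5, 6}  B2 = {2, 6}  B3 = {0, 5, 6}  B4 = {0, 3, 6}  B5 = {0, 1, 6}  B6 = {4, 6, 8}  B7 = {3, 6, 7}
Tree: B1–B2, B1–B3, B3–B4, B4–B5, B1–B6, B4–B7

No — edge (4,2) lies in no bag.

A tree decomposition must satisfy three properties: every vertex lies in some bag; for every edge, both endpoints lie together in some bag; and for every vertex, the bags containing it form a connected subtree. Here edge (4,2) lies in no bag, so the decomposition is invalid.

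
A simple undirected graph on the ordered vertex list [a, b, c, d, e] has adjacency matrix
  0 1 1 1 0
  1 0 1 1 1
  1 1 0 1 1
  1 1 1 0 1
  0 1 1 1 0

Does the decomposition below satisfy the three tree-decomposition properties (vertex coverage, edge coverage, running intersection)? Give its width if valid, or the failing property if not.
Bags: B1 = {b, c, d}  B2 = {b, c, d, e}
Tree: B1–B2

A tree decomposition must satisfy three properties: every vertex lies in some bag; for every edge, both endpoints lie together in some bag; and for every vertex, the bags containing it form a connected subtree. Here vertex a appears in no bag, so the decomposition is invalid.

No — vertex a appears in no bag.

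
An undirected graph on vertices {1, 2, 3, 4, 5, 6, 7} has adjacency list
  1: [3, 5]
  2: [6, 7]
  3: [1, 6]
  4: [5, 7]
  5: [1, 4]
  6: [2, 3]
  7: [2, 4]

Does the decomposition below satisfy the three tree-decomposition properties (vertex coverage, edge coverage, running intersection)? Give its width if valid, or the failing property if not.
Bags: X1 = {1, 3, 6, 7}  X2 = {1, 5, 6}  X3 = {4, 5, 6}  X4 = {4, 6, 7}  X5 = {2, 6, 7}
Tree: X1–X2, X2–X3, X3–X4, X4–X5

A tree decomposition must satisfy three properties: every vertex lies in some bag; for every edge, both endpoints lie together in some bag; and for every vertex, the bags containing it form a connected subtree. Here bags containing vertex 7 are not connected in the tree, so the decomposition is invalid.

No — bags containing vertex 7 are not connected in the tree.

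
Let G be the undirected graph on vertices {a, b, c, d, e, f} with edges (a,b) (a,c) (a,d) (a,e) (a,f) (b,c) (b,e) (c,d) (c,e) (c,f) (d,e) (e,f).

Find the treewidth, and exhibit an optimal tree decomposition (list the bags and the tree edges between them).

Each bag holds 4 vertices, so the decomposition has width 3, which upper-bounds the treewidth. Conversely, {a, c, d, e} is a clique of size 4, and the vertices of any clique must share a bag in every tree decomposition; so some bag has ≥ 4 vertices and tw(G) ≥ 3. The upper and lower bounds meet at 3, so that is the treewidth.

Treewidth 3.
One such decomposition:
Bags: B1 = {a, c, e, f}  B2 = {a, c, d, e}  B3 = {a, b, c, e}
Tree: B1–B2, B1–B3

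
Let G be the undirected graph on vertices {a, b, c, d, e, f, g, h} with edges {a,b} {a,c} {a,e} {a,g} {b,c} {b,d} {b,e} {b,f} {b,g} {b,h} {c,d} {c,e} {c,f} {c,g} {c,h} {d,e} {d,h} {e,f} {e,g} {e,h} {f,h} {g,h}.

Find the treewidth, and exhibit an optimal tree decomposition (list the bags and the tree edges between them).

The largest bag has 5 vertices, giving width 4; this decomposition certifies tw(G) ≤ 4. Conversely, {b, c, d, e, h} is a clique of size 5, and the vertices of any clique must share a bag in every tree decomposition; so some bag has ≥ 5 vertices and tw(G) ≥ 4. Combining the bounds, tw(G) = 4.

Treewidth 4.
Bags: B1 = {b, c, e, f, h}  B2 = {b, c, e, g, h}  B3 = {a, b, c, e, g}  B4 = {b, c, d, e, h}
Tree: B1–B2, B2–B3, B1–B4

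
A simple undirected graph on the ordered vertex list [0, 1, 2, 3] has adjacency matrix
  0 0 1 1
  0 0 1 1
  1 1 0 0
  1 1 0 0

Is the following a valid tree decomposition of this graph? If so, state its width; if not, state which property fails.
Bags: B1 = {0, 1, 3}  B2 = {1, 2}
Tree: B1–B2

A tree decomposition must satisfy three properties: every vertex lies in some bag; for every edge, both endpoints lie together in some bag; and for every vertex, the bags containing it form a connected subtree. Here edge (0,2) lies in no bag, so the decomposition is invalid.

No — edge (0,2) lies in no bag.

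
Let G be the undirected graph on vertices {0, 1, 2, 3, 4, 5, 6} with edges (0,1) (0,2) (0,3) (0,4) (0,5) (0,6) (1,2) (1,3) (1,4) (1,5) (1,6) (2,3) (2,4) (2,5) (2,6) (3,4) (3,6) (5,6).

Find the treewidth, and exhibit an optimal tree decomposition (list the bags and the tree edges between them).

Treewidth 4.
Bags: B1 = {0, 1, 2, 3, 6}  B2 = {0, 1, 2, 5, 6}  B3 = {0, 1, 2, 3, 4}
Tree: B1–B2, B1–B3

Every bag has size at most 5, so the width is 5 − 1 = 4 and tw(G) ≤ 4. On the other hand G contains the 5-clique {0, 1, 2, 3, 4}. A clique must lie in a single bag of any decomposition, so no decomposition can have width below 4. Hence tw(G) = 4 exactly.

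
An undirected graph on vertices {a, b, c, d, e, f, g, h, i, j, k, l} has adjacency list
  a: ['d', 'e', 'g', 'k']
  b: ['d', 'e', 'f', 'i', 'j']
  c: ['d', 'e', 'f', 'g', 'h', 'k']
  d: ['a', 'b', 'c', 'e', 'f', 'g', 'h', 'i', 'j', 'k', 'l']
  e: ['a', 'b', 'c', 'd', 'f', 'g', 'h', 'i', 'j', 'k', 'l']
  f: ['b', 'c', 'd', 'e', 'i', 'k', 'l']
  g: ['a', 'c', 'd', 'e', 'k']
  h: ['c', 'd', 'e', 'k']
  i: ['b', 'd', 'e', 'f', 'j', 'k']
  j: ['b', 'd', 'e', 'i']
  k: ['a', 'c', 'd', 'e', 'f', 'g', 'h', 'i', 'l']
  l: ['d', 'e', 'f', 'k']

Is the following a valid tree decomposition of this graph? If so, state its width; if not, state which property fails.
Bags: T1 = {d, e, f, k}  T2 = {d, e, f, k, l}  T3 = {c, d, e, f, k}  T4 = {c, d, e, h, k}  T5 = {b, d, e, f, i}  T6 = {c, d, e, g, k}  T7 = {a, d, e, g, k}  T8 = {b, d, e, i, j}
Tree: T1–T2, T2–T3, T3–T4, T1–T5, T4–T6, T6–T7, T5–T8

A tree decomposition must satisfy three properties: every vertex lies in some bag; for every edge, both endpoints lie together in some bag; and for every vertex, the bags containing it form a connected subtree. Here edge (i,k) lies in no bag, so the decomposition is invalid.

No — edge (i,k) lies in no bag.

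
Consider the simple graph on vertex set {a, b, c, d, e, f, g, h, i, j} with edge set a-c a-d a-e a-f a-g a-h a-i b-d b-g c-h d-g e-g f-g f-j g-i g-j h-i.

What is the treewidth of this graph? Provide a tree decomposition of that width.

The largest bag has 3 vertices, giving width 2; this decomposition certifies tw(G) ≤ 2. Conversely, {f, g, j} is a clique of size 3, and the vertices of any clique must share a bag in every tree decomposition; so some bag has ≥ 3 vertices and tw(G) ≥ 2. Therefore the treewidth is 2.

Treewidth 2.
One optimal decomposition is:
Bags: B1 = {a, f, g}  B2 = {a, d, g}  B3 = {a, g, i}  B4 = {a, h, i}  B5 = {a, e, g}  B6 = {a, c, h}  B7 = {f, g, j}  B8 = {b, d, g}
Tree: B1–B2, B2–B3, B3–B4, B2–B5, B4–B6, B1–B7, B2–B8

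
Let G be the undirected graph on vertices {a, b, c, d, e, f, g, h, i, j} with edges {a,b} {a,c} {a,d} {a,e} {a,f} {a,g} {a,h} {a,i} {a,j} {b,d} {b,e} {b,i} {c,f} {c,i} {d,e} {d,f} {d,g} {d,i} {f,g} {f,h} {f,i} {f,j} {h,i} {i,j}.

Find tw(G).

3

A width-3 tree decomposition is:
Bags: B1 = {a, d, f, g}  B2 = {a, d, f, i}  B3 = {a, b, d, i}  B4 = {a, b, d, e}  B5 = {a, f, i, j}  B6 = {a, f, h, i}  B7 = {a, c, f, i}
Tree: B1–B2, B2–B3, B3–B4, B2–B5, B5–B6, B2–B7
The largest bag has 4 vertices, giving width 3; this decomposition certifies tw(G) ≤ 3. Conversely, {a, b, d, e} is a clique of size 4, and the vertices of any clique must share a bag in every tree decomposition; so some bag has ≥ 4 vertices and tw(G) ≥ 3. Therefore the treewidth is 3.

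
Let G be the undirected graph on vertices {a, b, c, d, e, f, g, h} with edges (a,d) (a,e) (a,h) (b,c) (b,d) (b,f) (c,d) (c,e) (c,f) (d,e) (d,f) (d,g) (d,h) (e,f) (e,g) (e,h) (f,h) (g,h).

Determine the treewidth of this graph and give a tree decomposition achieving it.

Treewidth 3.
One such decomposition:
Bags: B1 = {d, e, f, h}  B2 = {c, d, e, f}  B3 = {a, d, e, h}  B4 = {b, c, d, f}  B5 = {d, e, g, h}
Tree: B1–B2, B1–B3, B2–B4, B1–B5

The largest bag has 4 vertices, giving width 3; this decomposition certifies tw(G) ≤ 3. Conversely, {d, e, g, h} is a clique of size 4, and the vertices of any clique must share a bag in every tree decomposition; so some bag has ≥ 4 vertices and tw(G) ≥ 3. Hence tw(G) = 3 exactly.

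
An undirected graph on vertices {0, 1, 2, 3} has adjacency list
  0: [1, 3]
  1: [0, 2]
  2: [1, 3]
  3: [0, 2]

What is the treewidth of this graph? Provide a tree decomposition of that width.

Treewidth 2.
One such decomposition:
Bags: B1 = {0, 2, 3}  B2 = {0, 1, 2}
Tree: B1–B2

The largest bag has 3 vertices, giving width 2; this decomposition certifies tw(G) ≤ 2. Since 2–3–0–1–2 is a cycle in G, G is not acyclic. Forests are exactly the graphs of treewidth ≤ 1, so tw(G) ≥ 2. The upper and lower bounds meet at 2, so that is the treewidth.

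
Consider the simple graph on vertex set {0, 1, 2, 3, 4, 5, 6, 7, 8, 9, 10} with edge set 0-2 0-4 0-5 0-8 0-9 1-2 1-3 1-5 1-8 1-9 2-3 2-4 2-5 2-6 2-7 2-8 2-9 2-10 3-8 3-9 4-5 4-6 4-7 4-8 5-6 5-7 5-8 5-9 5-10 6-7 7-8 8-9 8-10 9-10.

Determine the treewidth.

4

A width-4 tree decomposition is:
Bags: B1 = {2, 5, 8, 9, 10}  B2 = {1, 2, 5, 8, 9}  B3 = {0, 2, 5, 8, 9}  B4 = {0, 2, 4, 5, 8}  B5 = {1, 2, 3, 8, 9}  B6 = {2, 4, 5, 7, 8}  B7 = {2, 4, 5, 6, 7}
Tree: B1–B2, B2–B3, B3–B4, B2–B5, B4–B6, B6–B7
The largest bag has 5 vertices, giving width 4; this decomposition certifies tw(G) ≤ 4. On the other hand G contains the 5-clique {1, 2, 3, 8, 9}. A clique must lie in a single bag of any decomposition, so no decomposition can have width below 4. Therefore the treewidth is 4.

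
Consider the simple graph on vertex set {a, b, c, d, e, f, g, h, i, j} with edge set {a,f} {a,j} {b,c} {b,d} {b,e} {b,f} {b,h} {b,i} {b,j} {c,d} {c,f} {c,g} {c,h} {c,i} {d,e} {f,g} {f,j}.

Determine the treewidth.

2

A width-2 tree decomposition is:
Bags: B1 = {c, f, g}  B2 = {b, c, f}  B3 = {b, f, j}  B4 = {a, f, j}  B5 = {b, c, i}  B6 = {b, c, h}  B7 = {b, c, d}  B8 = {b, d, e}
Tree: B1–B2, B2–B3, B3–B4, B2–B5, B2–B6, B5–B7, B7–B8
Every bag has size at most 3, so the width is 3 − 1 = 2 and tw(G) ≤ 2. On the other hand G contains the 3-clique {c, f, g}. A clique must lie in a single bag of any decomposition, so no decomposition can have width below 2. Hence tw(G) = 2 exactly.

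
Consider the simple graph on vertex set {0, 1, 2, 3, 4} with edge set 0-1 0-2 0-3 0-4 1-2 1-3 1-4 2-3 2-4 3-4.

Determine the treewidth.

A width-4 tree decomposition is:
Bags: B1 = {0, 1, 2, 3, 4}
Tree: (single bag)
A single bag containing all 5 vertices is trivially a valid decomposition of width 4. Conversely, {0, 1, 2, 3, 4} is a clique of size 5, and the vertices of any clique must share a bag in every tree decomposition; so some bag has ≥ 5 vertices and tw(G) ≥ 4. The upper and lower bounds meet at 4, so that is the treewidth.

4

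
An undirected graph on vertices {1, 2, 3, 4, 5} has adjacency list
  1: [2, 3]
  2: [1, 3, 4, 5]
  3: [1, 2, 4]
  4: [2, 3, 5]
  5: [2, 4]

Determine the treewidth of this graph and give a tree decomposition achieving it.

Treewidth 2.
One optimal decomposition is:
Bags: B1 = {1, 2, 3}  B2 = {2, 3, 4}  B3 = {2, 4, 5}
Tree: B1–B2, B2–B3

Each bag holds 3 vertices, so the decomposition has width 2, which upper-bounds the treewidth. For the lower bound, the 3 vertices {1, 2, 3} are pairwise adjacent, and any tree decomposition puts a clique entirely inside one bag — forcing width ≥ 2. Therefore the treewidth is 2.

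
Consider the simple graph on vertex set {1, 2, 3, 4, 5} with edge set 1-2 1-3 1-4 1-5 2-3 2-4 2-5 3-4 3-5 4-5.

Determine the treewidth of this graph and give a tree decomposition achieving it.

Treewidth 4.
One such decomposition:
Bags: B1 = {1, 2, 3, 4, 5}
Tree: (single bag)

A single bag containing all 5 vertices is trivially a valid decomposition of width 4. Conversely, {1, 2, 3, 4, 5} is a clique of size 5, and the vertices of any clique must share a bag in every tree decomposition; so some bag has ≥ 5 vertices and tw(G) ≥ 4. Hence tw(G) = 4 exactly.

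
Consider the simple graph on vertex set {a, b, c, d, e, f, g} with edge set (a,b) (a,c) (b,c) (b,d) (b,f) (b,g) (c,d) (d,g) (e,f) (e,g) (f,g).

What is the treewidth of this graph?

A width-2 tree decomposition is:
Bags: B1 = {b, d, g}  B2 = {b, f, g}  B3 = {e, f, g}  B4 = {b, c, d}  B5 = {a, b, c}
Tree: B1–B2, B2–B3, B1–B4, B4–B5
Every bag has size at most 3, so the width is 3 − 1 = 2 and tw(G) ≤ 2. Conversely, {e, f, g} is a clique of size 3, and the vertices of any clique must share a bag in every tree decomposition; so some bag has ≥ 3 vertices and tw(G) ≥ 2. Combining the bounds, tw(G) = 2.

2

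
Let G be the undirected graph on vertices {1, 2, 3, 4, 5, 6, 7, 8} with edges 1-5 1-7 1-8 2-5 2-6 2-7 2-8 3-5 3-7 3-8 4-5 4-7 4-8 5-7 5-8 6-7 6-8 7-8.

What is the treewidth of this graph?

A width-3 tree decomposition is:
Bags: B1 = {3, 5, 7, 8}  B2 = {4, 5, 7, 8}  B3 = {2, 5, 7, 8}  B4 = {1, 5, 7, 8}  B5 = {2, 6, 7, 8}
Tree: B1–B2, B2–B3, B1–B4, B3–B5
Every bag has size at most 4, so the width is 4 − 1 = 3 and tw(G) ≤ 3. For the lower bound, the 4 vertices {1, 5, 7, 8} are pairwise adjacent, and any tree decomposition puts a clique entirely inside one bag — forcing width ≥ 3. Hence tw(G) = 3 exactly.

3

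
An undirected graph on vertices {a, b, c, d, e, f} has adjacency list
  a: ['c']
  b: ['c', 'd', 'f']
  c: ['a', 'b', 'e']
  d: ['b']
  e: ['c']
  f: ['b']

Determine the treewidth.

A width-1 tree decomposition is:
Bags: B1 = {b, f}  B2 = {b, c}  B3 = {b, d}  B4 = {c, e}  B5 = {a, c}
Tree: B1–B2, B1–B3, B2–B4, B2–B5
The largest bag has 2 vertices, giving width 1; this decomposition certifies tw(G) ≤ 1. G has an edge, so its treewidth is at least 1. Hence tw(G) = 1 exactly.

1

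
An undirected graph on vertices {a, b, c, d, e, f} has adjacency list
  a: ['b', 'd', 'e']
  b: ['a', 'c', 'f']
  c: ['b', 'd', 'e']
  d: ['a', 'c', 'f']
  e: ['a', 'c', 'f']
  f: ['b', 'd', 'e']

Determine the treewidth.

3

A width-3 tree decomposition is:
Bags: B1 = {a, c, e, f}  B2 = {a, c, d, f}  B3 = {a, b, c, f}
Tree: B1–B2, B2–B3
The largest bag has 4 vertices, giving width 3; this decomposition certifies tw(G) ≤ 3. For the lower bound: the 4 vertex sets {e,f}, {c,d}, {a}, {b} are disjoint, each induces a connected subgraph, and every pair is joined by at least one edge of G. Contracting each set to a single vertex therefore yields K_{4} as a minor, and since treewidth is minor-monotone, tw(G) ≥ tw(K_{4}) = 3. Combining the bounds, tw(G) = 3.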